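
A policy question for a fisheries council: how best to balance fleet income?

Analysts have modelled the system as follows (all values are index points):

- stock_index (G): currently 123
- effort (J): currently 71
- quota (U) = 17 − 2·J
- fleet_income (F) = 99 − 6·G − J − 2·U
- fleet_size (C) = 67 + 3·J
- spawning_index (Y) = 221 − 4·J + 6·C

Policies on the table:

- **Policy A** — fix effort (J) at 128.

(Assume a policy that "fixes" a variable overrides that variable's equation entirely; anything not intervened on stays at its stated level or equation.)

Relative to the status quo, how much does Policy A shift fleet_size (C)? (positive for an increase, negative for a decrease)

Baseline:
  J = 71
  C = 67 + 3·71 = 280
Policy A (J := 128):
  J = 128
  C = 67 + 3·128 = 451
Change in C: 451 − 280 = 171

171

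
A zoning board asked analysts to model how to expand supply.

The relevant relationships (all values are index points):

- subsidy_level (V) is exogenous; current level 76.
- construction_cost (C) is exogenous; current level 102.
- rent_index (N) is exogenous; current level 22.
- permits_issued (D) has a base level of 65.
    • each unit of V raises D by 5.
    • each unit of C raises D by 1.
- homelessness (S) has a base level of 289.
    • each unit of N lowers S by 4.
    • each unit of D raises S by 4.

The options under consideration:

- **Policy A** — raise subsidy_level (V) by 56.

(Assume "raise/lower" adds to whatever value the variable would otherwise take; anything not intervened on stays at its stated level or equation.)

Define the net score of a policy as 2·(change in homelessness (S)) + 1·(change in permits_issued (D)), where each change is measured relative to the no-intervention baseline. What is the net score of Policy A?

2520

Baseline:
  V = 76
  C = 102
  N = 22
  D = 65 + 5·76 + 102 = 547
  S = 289 − 4·22 + 4·547 = 2389
Policy A (V + 56):
  V = 76 + 56 = 132
  C = 102
  N = 22
  D = 65 + 5·132 + 102 = 827
  S = 289 − 4·22 + 4·827 = 3509
ΔS = 3509 − 2389 = 1120; ΔD = 827 − 547 = 280
Score = 2·1120 + 1·280 = 2520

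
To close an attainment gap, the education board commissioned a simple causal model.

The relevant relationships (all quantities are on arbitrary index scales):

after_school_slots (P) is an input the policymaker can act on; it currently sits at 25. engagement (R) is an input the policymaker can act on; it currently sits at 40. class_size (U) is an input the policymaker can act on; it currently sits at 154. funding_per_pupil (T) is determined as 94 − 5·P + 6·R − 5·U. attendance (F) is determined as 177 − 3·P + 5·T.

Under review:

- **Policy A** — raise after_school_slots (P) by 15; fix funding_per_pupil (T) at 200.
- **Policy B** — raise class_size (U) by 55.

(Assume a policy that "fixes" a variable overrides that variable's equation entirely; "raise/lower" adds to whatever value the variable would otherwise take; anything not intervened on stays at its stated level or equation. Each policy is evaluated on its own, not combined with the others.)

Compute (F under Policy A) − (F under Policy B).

Policy A (P + 15, T := 200):
  P = 25 + 15 = 40
  R = 40
  U = 154
  T = 200
  F = 177 − 3·40 + 5·200 = 1057
Policy B (U + 55):
  P = 25
  R = 40
  U = 154 + 55 = 209
  T = 94 − 5·25 + 6·40 − 5·209 = -836
  F = 177 − 3·25 + 5·(-836) = -4078
F: 1057 − (-4078) = 5135

5135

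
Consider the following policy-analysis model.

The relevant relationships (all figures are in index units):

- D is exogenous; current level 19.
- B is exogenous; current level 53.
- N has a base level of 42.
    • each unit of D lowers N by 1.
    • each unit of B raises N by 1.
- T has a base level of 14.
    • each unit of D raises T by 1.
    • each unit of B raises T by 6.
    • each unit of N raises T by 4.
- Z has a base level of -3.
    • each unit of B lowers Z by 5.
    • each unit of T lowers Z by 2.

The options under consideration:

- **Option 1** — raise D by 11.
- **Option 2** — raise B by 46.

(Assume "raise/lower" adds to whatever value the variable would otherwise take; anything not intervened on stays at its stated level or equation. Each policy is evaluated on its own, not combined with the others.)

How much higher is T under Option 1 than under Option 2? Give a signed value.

-493

Option 1 (D + 11):
  D = 19 + 11 = 30
  B = 53
  N = 42 − 30 + 53 = 65
  T = 14 + 30 + 6·53 + 4·65 = 622
Option 2 (B + 46):
  D = 19
  B = 53 + 46 = 99
  N = 42 − 19 + 99 = 122
  T = 14 + 19 + 6·99 + 4·122 = 1115
T: 622 − 1115 = -493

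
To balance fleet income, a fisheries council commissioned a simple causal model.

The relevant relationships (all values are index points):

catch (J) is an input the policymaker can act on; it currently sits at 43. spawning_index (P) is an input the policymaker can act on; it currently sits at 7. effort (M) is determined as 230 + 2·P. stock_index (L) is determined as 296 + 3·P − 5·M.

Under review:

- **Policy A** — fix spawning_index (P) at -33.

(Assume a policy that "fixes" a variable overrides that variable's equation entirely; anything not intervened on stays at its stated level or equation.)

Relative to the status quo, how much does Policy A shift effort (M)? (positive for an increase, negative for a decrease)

Baseline:
  P = 7
  M = 230 + 2·7 = 244
Policy A (P := -33):
  P = -33
  M = 230 + 2·(-33) = 164
Change in M: 164 − 244 = -80

-80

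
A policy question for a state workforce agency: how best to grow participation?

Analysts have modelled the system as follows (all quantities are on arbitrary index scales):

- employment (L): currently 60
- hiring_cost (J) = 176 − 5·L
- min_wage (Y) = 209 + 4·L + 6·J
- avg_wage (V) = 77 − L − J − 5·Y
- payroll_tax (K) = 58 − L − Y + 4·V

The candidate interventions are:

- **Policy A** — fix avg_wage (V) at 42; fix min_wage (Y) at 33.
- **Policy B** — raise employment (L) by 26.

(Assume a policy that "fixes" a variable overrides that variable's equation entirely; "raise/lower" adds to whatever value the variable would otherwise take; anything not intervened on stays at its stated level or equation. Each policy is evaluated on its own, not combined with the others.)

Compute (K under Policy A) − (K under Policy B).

Policy A (V := 42, Y := 33):
  L = 60
  J = 176 − 5·60 = -124
  Y = 33
  V = 42
  K = 58 − 60 − 33 + 4·42 = 133
Policy B (L + 26):
  L = 60 + 26 = 86
  J = 176 − 5·86 = -254
  Y = 209 + 4·86 + 6·(-254) = -971
  V = 77 − 86 − (-254) − 5·(-971) = 5100
  K = 58 − 86 − (-971) + 4·5100 = 21343
K: 133 − 21343 = -21210

-21210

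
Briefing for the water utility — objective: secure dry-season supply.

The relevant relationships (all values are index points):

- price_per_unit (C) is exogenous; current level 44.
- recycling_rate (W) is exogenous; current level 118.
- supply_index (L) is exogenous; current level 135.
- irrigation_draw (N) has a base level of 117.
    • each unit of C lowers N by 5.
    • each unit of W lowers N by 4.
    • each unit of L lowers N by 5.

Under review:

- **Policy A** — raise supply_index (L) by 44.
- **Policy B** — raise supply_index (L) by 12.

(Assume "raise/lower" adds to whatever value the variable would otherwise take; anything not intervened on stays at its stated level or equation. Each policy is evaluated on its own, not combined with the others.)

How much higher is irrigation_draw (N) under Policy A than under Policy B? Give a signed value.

Policy A (L + 44):
  C = 44
  W = 118
  L = 135 + 44 = 179
  N = 117 − 5·44 − 4·118 − 5·179 = -1470
Policy B (L + 12):
  C = 44
  W = 118
  L = 135 + 12 = 147
  N = 117 − 5·44 − 4·118 − 5·147 = -1310
N: -1470 − (-1310) = -160

-160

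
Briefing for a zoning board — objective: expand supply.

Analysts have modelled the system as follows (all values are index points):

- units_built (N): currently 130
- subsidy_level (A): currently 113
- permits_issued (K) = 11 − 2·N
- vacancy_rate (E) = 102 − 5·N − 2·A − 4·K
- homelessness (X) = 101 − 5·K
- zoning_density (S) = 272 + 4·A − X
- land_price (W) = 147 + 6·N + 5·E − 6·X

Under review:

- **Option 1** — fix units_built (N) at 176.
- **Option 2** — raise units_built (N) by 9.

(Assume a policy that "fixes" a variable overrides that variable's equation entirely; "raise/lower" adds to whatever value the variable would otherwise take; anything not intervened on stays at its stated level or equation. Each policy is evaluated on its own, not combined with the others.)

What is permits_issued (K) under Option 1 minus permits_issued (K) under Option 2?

Option 1 (N := 176):
  N = 176
  K = 11 − 2·176 = -341
Option 2 (N + 9):
  N = 130 + 9 = 139
  K = 11 − 2·139 = -267
K: -341 − (-267) = -74

-74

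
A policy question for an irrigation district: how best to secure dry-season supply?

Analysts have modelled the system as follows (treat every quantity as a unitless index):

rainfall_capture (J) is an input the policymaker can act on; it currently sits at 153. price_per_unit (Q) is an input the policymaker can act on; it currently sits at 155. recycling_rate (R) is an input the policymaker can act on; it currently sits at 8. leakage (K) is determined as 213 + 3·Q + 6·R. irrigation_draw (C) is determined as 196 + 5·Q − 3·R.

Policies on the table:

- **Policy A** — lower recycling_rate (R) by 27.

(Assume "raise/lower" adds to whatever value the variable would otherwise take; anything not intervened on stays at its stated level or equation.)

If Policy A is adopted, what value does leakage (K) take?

564

Policy A (R − 27):
  Q = 155
  R = 8 − 27 = -19
  K = 213 + 3·155 + 6·(-19) = 564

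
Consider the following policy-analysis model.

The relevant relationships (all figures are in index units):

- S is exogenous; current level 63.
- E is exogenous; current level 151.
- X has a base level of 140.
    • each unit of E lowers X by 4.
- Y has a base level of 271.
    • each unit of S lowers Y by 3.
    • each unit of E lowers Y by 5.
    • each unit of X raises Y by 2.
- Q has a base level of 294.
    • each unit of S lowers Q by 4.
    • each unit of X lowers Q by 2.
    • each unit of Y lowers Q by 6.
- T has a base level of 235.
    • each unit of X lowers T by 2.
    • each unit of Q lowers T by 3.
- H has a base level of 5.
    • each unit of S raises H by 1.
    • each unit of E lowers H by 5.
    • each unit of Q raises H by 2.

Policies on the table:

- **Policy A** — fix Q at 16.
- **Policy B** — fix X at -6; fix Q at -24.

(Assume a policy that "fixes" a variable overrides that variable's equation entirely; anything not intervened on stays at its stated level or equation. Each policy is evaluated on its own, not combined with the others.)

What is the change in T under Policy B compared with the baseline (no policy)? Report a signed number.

Baseline:
  S = 63
  E = 151
  X = 140 − 4·151 = -464
  Y = 271 − 3·63 − 5·151 + 2·(-464) = -1601
  Q = 294 − 4·63 − 2·(-464) − 6·(-1601) = 10576
  T = 235 − 2·(-464) − 3·10576 = -30565
Policy B (X := -6, Q := -24):
  S = 63
  E = 151
  X = -6
  Y = 271 − 3·63 − 5·151 + 2·(-6) = -685
  Q = -24
  T = 235 − 2·(-6) − 3·(-24) = 319
Change in T: 319 − (-30565) = 30884

30884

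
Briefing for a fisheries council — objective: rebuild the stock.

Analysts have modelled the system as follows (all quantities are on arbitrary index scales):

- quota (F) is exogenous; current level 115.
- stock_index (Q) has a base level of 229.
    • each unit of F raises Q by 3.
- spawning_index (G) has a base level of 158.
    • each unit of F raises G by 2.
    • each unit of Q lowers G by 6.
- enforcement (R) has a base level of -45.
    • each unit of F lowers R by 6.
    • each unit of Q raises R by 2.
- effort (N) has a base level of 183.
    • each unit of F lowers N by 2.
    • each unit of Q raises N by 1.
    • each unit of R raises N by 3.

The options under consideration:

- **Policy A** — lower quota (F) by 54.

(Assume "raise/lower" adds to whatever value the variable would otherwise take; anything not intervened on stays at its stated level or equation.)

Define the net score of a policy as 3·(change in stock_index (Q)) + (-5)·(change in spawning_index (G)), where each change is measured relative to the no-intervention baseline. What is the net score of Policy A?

Baseline:
  F = 115
  Q = 229 + 3·115 = 574
  G = 158 + 2·115 − 6·574 = -3056
Policy A (F − 54):
  F = 115 − 54 = 61
  Q = 229 + 3·61 = 412
  G = 158 + 2·61 − 6·412 = -2192
ΔQ = 412 − 574 = -162; ΔG = -2192 − (-3056) = 864
Score = 3·(-162) + (-5)·864 = -4806

-4806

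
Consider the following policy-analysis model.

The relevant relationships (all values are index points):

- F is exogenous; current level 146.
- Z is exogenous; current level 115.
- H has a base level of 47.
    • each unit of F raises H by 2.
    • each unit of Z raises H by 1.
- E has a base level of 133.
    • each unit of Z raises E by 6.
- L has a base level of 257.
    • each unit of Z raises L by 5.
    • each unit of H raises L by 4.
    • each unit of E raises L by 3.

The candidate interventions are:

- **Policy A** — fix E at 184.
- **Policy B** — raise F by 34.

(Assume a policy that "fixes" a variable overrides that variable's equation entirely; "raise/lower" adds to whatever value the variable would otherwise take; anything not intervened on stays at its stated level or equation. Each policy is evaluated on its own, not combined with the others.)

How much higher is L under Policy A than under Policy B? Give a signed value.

-2189

Policy A (E := 184):
  F = 146
  Z = 115
  H = 47 + 2·146 + 115 = 454
  E = 184
  L = 257 + 5·115 + 4·454 + 3·184 = 3200
Policy B (F + 34):
  F = 146 + 34 = 180
  Z = 115
  H = 47 + 2·180 + 115 = 522
  E = 133 + 6·115 = 823
  L = 257 + 5·115 + 4·522 + 3·823 = 5389
L: 3200 − 5389 = -2189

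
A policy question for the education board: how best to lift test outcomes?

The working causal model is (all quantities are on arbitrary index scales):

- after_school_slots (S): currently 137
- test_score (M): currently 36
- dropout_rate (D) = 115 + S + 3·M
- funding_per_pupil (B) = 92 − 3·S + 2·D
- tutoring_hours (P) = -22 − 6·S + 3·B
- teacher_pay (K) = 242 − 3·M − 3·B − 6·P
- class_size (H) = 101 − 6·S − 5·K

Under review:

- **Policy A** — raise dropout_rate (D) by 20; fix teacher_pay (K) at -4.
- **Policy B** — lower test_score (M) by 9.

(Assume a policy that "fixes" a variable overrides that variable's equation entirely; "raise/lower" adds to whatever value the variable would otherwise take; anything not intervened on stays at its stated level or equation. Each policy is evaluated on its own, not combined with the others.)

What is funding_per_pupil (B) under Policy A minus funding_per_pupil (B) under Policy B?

94

Policy A (D + 20, K := -4):
  S = 137
  M = 36
  D = 115 + 137 + 3·36 (+20 from intervention) = 380
  B = 92 − 3·137 + 2·380 = 441
Policy B (M − 9):
  S = 137
  M = 36 − 9 = 27
  D = 115 + 137 + 3·27 = 333
  B = 92 − 3·137 + 2·333 = 347
B: 441 − 347 = 94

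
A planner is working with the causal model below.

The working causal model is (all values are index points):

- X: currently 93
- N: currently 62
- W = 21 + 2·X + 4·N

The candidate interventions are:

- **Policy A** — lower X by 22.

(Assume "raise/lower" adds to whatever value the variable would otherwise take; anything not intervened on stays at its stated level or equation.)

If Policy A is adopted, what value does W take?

Policy A (X − 22):
  X = 93 − 22 = 71
  N = 62
  W = 21 + 2·71 + 4·62 = 411

411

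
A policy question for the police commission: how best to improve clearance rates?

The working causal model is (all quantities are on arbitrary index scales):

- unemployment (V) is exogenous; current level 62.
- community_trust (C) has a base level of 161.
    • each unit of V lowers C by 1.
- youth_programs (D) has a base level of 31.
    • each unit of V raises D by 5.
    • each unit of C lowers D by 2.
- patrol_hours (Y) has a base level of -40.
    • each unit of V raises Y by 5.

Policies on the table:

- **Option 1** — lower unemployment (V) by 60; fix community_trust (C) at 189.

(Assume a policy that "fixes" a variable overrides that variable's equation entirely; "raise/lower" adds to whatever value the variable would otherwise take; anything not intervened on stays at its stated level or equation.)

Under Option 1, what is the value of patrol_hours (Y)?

Option 1 (V − 60, C := 189):
  V = 62 − 60 = 2
  Y = -40 + 5·2 = -30

-30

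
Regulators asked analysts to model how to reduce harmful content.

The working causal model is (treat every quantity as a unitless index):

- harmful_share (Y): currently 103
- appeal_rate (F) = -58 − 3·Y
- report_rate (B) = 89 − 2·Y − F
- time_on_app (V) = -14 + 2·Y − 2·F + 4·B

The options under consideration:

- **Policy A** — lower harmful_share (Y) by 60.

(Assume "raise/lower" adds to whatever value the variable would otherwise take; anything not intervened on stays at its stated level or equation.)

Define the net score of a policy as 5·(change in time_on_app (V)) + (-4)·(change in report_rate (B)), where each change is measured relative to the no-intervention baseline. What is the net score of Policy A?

Baseline:
  Y = 103
  F = -58 − 3·103 = -367
  B = 89 − 2·103 − (-367) = 250
  V = -14 + 2·103 − 2·(-367) + 4·250 = 1926
Policy A (Y − 60):
  Y = 103 − 60 = 43
  F = -58 − 3·43 = -187
  B = 89 − 2·43 − (-187) = 190
  V = -14 + 2·43 − 2·(-187) + 4·190 = 1206
ΔV = 1206 − 1926 = -720; ΔB = 190 − 250 = -60
Score = 5·(-720) + (-4)·(-60) = -3360

-3360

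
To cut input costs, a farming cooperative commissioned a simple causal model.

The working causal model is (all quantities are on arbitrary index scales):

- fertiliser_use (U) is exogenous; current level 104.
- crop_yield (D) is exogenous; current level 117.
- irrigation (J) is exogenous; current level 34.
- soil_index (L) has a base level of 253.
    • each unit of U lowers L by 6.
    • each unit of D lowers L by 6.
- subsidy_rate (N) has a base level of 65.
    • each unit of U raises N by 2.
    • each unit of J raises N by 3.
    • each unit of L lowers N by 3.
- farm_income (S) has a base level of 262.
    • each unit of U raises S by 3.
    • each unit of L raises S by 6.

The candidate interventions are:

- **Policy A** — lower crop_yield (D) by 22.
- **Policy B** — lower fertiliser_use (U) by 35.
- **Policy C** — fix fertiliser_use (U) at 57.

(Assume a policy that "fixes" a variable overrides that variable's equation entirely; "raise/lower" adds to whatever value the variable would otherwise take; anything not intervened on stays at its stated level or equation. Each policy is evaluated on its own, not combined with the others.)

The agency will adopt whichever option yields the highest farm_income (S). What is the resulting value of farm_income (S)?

-4313

Policy A (D − 22):
  U = 104
  D = 117 − 22 = 95
  L = 253 − 6·104 − 6·95 = -941
  S = 262 + 3·104 + 6·(-941) = -5072
Policy B (U − 35):
  U = 104 − 35 = 69
  D = 117
  L = 253 − 6·69 − 6·117 = -863
  S = 262 + 3·69 + 6·(-863) = -4709
Policy C (U := 57):
  U = 57
  D = 117
  L = 253 − 6·57 − 6·117 = -791
  S = 262 + 3·57 + 6·(-791) = -4313
Comparing — Policy A: S=-5072, Policy B: S=-4709, Policy C: S=-4313. Highest is -4313 (Policy C).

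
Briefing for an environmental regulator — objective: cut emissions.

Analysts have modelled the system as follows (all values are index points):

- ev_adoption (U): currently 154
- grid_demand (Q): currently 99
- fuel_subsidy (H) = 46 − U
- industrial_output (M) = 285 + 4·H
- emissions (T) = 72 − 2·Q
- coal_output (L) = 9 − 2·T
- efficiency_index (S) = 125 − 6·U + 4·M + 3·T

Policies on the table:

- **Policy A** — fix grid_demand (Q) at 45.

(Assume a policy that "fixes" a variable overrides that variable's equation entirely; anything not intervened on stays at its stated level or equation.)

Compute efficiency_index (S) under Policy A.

Policy A (Q := 45):
  U = 154
  Q = 45
  H = 46 − 154 = -108
  M = 285 + 4·(-108) = -147
  T = 72 − 2·45 = -18
  S = 125 − 6·154 + 4·(-147) + 3·(-18) = -1441

-1441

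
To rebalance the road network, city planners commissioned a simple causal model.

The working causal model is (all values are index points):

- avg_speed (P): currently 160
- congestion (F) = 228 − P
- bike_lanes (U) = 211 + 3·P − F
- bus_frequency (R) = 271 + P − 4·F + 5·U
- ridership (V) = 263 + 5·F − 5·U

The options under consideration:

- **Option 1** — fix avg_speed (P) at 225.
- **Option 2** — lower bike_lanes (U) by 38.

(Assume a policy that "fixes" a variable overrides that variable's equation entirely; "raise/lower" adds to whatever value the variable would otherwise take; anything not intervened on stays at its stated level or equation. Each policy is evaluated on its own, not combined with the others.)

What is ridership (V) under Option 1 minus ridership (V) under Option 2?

Option 1 (P := 225):
  P = 225
  F = 228 − 225 = 3
  U = 211 + 3·225 − 3 = 883
  V = 263 + 5·3 − 5·883 = -4137
Option 2 (U − 38):
  P = 160
  F = 228 − 160 = 68
  U = 211 + 3·160 − 68 (−38 from intervention) = 585
  V = 263 + 5·68 − 5·585 = -2322
V: -4137 − (-2322) = -1815

-1815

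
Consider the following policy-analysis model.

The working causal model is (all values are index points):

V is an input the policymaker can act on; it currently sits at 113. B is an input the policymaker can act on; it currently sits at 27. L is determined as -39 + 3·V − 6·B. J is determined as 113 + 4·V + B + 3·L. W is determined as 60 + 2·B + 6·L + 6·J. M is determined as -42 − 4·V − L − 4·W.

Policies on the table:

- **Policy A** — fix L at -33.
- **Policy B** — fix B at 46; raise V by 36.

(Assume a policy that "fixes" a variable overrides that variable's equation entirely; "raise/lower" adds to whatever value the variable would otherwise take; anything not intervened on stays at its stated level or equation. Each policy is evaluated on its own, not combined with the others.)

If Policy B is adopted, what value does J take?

Policy B (B := 46, V + 36):
  V = 113 + 36 = 149
  B = 46
  L = -39 + 3·149 − 6·46 = 132
  J = 113 + 4·149 + 46 + 3·132 = 1151

1151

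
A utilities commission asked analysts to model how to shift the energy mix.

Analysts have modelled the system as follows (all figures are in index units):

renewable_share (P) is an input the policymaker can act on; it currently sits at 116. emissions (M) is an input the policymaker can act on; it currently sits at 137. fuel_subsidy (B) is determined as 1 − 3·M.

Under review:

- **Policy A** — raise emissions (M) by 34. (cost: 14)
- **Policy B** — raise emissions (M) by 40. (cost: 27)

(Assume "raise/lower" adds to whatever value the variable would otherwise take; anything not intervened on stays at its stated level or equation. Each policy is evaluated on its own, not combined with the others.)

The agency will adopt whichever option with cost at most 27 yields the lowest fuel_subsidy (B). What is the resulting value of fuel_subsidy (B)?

-530

Policy A (M + 34):
  M = 137 + 34 = 171
  B = 1 − 3·171 = -512
Policy B (M + 40):
  M = 137 + 40 = 177
  B = 1 − 3·177 = -530
Comparing — Policy A: B=-512, Policy B: B=-530. Lowest is -530 (Policy B).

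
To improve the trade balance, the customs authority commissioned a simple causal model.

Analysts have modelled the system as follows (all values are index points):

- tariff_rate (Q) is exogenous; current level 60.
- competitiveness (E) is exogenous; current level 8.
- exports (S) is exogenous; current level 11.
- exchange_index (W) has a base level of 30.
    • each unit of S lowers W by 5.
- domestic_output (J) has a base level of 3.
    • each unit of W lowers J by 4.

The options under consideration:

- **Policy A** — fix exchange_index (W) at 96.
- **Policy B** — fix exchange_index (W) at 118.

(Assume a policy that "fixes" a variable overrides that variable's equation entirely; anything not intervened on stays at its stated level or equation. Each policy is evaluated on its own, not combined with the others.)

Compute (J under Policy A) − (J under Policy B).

Policy A (W := 96):
  S = 11
  W = 96
  J = 3 − 4·96 = -381
Policy B (W := 118):
  S = 11
  W = 118
  J = 3 − 4·118 = -469
J: -381 − (-469) = 88

88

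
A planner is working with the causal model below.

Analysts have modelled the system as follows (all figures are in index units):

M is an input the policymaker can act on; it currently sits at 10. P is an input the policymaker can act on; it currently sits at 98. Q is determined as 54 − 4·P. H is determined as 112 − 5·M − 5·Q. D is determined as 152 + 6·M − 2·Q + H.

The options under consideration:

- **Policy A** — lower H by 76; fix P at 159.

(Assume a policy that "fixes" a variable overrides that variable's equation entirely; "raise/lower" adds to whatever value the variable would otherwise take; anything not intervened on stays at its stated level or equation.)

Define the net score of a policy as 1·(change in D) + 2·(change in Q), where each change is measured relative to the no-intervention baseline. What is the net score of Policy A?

Baseline:
  M = 10
  P = 98
  Q = 54 − 4·98 = -338
  H = 112 − 5·10 − 5·(-338) = 1752
  D = 152 + 6·10 − 2·(-338) + 1752 = 2640
Policy A (H − 76, P := 159):
  M = 10
  P = 159
  Q = 54 − 4·159 = -582
  H = 112 − 5·10 − 5·(-582) (−76 from intervention) = 2896
  D = 152 + 6·10 − 2·(-582) + 2896 = 4272
ΔD = 4272 − 2640 = 1632; ΔQ = -582 − (-338) = -244
Score = 1·1632 + 2·(-244) = 1144

1144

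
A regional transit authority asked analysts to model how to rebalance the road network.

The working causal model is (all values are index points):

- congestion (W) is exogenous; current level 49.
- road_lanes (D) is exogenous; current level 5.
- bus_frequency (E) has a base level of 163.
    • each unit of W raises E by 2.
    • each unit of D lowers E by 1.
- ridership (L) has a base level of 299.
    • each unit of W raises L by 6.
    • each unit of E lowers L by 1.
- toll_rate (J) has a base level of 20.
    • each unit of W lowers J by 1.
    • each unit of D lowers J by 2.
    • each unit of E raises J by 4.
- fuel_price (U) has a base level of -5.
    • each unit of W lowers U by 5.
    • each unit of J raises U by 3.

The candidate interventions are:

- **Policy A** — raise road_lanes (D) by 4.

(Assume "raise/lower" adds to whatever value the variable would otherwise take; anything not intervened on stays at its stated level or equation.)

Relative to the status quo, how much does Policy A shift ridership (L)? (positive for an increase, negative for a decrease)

Baseline:
  W = 49
  D = 5
  E = 163 + 2·49 − 5 = 256
  L = 299 + 6·49 − 256 = 337
Policy A (D + 4):
  W = 49
  D = 5 + 4 = 9
  E = 163 + 2·49 − 9 = 252
  L = 299 + 6·49 − 252 = 341
Change in L: 341 − 337 = 4

4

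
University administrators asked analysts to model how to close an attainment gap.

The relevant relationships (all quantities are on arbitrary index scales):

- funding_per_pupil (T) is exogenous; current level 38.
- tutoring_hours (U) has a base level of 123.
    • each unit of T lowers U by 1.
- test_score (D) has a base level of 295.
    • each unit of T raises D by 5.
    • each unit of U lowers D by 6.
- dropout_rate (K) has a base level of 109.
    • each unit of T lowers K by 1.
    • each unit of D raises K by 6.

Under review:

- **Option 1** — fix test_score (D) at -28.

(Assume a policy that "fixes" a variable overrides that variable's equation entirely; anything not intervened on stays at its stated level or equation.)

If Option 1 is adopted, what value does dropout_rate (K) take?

-97

Option 1 (D := -28):
  T = 38
  U = 123 − 38 = 85
  D = -28
  K = 109 − 38 + 6·(-28) = -97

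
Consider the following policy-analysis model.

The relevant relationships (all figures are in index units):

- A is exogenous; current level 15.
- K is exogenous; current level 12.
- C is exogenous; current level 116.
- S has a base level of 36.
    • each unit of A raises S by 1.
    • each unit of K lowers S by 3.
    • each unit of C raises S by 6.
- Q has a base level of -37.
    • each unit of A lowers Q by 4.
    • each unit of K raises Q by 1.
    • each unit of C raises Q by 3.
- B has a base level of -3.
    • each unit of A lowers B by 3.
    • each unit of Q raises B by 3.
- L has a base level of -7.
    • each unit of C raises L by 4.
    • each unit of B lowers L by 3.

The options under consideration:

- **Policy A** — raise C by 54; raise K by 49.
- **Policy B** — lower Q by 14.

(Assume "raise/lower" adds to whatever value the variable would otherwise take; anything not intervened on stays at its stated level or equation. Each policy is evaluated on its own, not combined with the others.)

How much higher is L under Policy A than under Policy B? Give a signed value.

Policy A (C + 54, K + 49):
  A = 15
  K = 12 + 49 = 61
  C = 116 + 54 = 170
  Q = -37 − 4·15 + 61 + 3·170 = 474
  B = -3 − 3·15 + 3·474 = 1374
  L = -7 + 4·170 − 3·1374 = -3449
Policy B (Q − 14):
  A = 15
  K = 12
  C = 116
  Q = -37 − 4·15 + 12 + 3·116 (−14 from intervention) = 249
  B = -3 − 3·15 + 3·249 = 699
  L = -7 + 4·116 − 3·699 = -1640
L: -3449 − (-1640) = -1809

-1809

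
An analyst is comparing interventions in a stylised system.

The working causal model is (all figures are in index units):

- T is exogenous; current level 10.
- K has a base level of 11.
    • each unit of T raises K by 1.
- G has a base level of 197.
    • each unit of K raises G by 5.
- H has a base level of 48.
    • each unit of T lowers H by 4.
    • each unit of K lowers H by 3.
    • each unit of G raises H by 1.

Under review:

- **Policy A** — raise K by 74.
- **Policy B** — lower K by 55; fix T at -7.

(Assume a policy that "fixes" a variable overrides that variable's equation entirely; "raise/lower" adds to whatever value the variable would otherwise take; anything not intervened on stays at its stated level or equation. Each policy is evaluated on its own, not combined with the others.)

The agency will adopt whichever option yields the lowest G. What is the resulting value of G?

-58

Policy A (K + 74):
  T = 10
  K = 11 + 10 (+74 from intervention) = 95
  G = 197 + 5·95 = 672
Policy B (K − 55, T := -7):
  T = -7
  K = 11 + (-7) (−55 from intervention) = -51
  G = 197 + 5·(-51) = -58
Comparing — Policy A: G=672, Policy B: G=-58. Lowest is -58 (Policy B).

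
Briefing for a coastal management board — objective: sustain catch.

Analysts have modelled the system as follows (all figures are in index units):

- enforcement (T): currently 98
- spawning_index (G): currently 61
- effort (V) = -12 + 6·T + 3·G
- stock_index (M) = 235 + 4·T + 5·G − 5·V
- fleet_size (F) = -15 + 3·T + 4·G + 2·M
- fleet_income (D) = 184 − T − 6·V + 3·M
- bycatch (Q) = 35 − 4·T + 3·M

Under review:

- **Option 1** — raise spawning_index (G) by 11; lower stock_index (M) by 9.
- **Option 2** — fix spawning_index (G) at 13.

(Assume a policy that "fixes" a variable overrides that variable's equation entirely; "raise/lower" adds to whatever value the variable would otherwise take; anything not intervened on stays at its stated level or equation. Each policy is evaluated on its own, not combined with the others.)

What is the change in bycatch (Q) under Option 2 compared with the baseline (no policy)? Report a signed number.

Baseline:
  T = 98
  G = 61
  V = -12 + 6·98 + 3·61 = 759
  M = 235 + 4·98 + 5·61 − 5·759 = -2863
  Q = 35 − 4·98 + 3·(-2863) = -8946
Option 2 (G := 13):
  T = 98
  G = 13
  V = -12 + 6·98 + 3·13 = 615
  M = 235 + 4·98 + 5·13 − 5·615 = -2383
  Q = 35 − 4·98 + 3·(-2383) = -7506
Change in Q: -7506 − (-8946) = 1440

1440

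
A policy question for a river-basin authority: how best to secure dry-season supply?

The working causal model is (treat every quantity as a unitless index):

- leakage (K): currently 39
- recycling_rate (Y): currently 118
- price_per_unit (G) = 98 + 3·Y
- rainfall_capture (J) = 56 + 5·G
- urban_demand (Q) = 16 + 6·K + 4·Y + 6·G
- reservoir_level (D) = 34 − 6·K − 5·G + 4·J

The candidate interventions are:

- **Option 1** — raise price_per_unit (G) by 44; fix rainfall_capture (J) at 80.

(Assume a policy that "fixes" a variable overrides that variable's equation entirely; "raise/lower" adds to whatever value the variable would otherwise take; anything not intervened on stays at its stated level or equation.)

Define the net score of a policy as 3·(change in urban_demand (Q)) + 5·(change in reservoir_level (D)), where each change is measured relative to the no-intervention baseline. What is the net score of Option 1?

-45028

Baseline:
  K = 39
  Y = 118
  G = 98 + 3·118 = 452
  J = 56 + 5·452 = 2316
  Q = 16 + 6·39 + 4·118 + 6·452 = 3434
  D = 34 − 6·39 − 5·452 + 4·2316 = 6804
Option 1 (G + 44, J := 80):
  K = 39
  Y = 118
  G = 98 + 3·118 (+44 from intervention) = 496
  J = 80
  Q = 16 + 6·39 + 4·118 + 6·496 = 3698
  D = 34 − 6·39 − 5·496 + 4·80 = -2360
ΔQ = 3698 − 3434 = 264; ΔD = -2360 − 6804 = -9164
Score = 3·264 + 5·(-9164) = -45028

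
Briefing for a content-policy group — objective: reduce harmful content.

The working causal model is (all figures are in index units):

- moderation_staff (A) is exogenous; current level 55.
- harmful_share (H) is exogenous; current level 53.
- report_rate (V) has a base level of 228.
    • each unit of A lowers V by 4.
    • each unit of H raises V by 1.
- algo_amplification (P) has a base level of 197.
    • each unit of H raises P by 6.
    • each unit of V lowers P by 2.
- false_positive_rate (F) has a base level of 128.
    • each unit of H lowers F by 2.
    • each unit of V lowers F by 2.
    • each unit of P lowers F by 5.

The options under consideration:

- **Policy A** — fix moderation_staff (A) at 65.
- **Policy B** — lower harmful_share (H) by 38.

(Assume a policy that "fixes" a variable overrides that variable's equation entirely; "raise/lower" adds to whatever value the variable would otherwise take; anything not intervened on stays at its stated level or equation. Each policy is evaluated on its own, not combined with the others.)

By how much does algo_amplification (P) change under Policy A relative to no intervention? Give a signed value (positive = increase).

Baseline:
  A = 55
  H = 53
  V = 228 − 4·55 + 53 = 61
  P = 197 + 6·53 − 2·61 = 393
Policy A (A := 65):
  A = 65
  H = 53
  V = 228 − 4·65 + 53 = 21
  P = 197 + 6·53 − 2·21 = 473
Change in P: 473 − 393 = 80

80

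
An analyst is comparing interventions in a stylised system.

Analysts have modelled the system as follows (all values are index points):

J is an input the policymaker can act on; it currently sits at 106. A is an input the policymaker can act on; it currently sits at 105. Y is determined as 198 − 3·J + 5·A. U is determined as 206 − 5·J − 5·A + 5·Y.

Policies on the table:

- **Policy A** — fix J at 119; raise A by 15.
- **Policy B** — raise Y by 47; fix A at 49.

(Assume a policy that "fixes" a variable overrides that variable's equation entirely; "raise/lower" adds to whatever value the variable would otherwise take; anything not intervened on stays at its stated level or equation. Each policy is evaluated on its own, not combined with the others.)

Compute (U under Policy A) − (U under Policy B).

Policy A (J := 119, A + 15):
  J = 119
  A = 105 + 15 = 120
  Y = 198 − 3·119 + 5·120 = 441
  U = 206 − 5·119 − 5·120 + 5·441 = 1216
Policy B (Y + 47, A := 49):
  J = 106
  A = 49
  Y = 198 − 3·106 + 5·49 (+47 from intervention) = 172
  U = 206 − 5·106 − 5·49 + 5·172 = 291
U: 1216 − 291 = 925

925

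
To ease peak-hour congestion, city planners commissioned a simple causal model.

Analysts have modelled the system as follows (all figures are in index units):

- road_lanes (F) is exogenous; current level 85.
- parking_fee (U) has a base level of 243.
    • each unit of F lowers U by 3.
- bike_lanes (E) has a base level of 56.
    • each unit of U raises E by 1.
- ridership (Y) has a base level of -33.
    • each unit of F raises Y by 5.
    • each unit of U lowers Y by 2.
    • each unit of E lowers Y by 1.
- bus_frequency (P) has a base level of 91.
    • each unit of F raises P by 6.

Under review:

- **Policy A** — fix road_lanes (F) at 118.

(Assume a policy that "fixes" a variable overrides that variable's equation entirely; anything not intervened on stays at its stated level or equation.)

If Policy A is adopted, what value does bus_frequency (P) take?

799

Policy A (F := 118):
  F = 118
  P = 91 + 6·118 = 799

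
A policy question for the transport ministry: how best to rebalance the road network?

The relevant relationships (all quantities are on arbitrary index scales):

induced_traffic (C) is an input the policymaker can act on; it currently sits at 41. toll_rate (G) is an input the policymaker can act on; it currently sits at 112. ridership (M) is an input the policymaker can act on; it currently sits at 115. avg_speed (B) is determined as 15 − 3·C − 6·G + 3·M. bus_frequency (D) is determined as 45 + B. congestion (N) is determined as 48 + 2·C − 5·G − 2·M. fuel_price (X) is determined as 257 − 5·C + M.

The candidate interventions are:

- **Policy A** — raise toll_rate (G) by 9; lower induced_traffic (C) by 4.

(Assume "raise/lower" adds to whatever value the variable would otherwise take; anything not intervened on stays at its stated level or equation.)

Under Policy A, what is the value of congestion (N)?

-713

Policy A (G + 9, C − 4):
  C = 41 − 4 = 37
  G = 112 + 9 = 121
  M = 115
  N = 48 + 2·37 − 5·121 − 2·115 = -713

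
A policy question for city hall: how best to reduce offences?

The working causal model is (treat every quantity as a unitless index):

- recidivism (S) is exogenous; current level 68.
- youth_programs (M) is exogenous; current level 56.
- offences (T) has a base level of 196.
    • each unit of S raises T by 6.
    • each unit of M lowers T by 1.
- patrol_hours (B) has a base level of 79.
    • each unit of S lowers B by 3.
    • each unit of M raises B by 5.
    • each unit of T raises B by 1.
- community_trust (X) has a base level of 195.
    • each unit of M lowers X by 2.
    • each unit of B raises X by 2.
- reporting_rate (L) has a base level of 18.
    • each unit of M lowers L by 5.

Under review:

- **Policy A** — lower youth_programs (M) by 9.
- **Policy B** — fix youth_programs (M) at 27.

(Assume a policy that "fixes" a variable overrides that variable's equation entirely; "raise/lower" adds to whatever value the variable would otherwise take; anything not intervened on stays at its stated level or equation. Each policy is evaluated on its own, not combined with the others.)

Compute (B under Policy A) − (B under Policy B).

80

Policy A (M − 9):
  S = 68
  M = 56 − 9 = 47
  T = 196 + 6·68 − 47 = 557
  B = 79 − 3·68 + 5·47 + 557 = 667
Policy B (M := 27):
  S = 68
  M = 27
  T = 196 + 6·68 − 27 = 577
  B = 79 − 3·68 + 5·27 + 577 = 587
B: 667 − 587 = 80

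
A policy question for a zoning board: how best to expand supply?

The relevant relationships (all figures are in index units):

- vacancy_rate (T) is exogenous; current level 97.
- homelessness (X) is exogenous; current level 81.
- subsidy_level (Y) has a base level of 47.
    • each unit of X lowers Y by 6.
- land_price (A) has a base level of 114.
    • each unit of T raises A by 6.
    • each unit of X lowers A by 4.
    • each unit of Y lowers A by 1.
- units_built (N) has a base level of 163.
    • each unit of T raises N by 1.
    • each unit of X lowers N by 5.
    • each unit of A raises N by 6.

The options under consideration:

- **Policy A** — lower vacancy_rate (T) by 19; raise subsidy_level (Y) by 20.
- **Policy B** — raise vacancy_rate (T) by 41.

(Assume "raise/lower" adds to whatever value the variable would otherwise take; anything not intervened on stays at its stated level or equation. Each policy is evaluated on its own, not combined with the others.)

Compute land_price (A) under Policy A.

Policy A (T − 19, Y + 20):
  T = 97 − 19 = 78
  X = 81
  Y = 47 − 6·81 (+20 from intervention) = -419
  A = 114 + 6·78 − 4·81 − (-419) = 677

677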